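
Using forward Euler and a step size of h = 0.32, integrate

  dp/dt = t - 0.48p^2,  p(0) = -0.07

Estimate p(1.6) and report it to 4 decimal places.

Euler: p_{n+1} = p_n + h·f(t_n, p_n).
t=0.000000, p=-0.070000: f=-0.002352 → p ← -0.070000 + 0.32·(-0.002352) = -0.070753
t=0.320000, p=-0.070753: f=0.317597 → p ← -0.070753 + 0.32·0.317597 = 0.030878
t=0.640000, p=0.030878: f=0.639542 → p ← 0.030878 + 0.32·0.639542 = 0.235532
t=0.960000, p=0.235532: f=0.933372 → p ← 0.235532 + 0.32·0.933372 = 0.534211
t=1.280000, p=0.534211: f=1.143017 → p ← 0.534211 + 0.32·1.143017 = 0.899976
p(1.6) ≈ 0.9000

0.9000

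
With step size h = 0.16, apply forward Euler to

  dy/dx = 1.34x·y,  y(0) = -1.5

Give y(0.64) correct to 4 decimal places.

-1.8285

Euler: y_{n+1} = y_n + h·f(x_n, y_n).
x=0.000000, y=-1.500000: f=0.000000 → y ← -1.500000 + 0.16·0.000000 = -1.500000
x=0.160000, y=-1.500000: f=-0.321600 → y ← -1.500000 + 0.16·(-0.321600) = -1.551456
x=0.320000, y=-1.551456: f=-0.665264 → y ← -1.551456 + 0.16·(-0.665264) = -1.657898
x=0.480000, y=-1.657898: f=-1.066360 → y ← -1.657898 + 0.16·(-1.066360) = -1.828516
y(0.64) ≈ -1.8285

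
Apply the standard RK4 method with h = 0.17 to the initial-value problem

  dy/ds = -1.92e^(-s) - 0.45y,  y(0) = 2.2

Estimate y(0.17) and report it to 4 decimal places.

1.7493

RK4: k1 = f(s_n, y_n); k2 = f(s_n + h/2, y_n + (h/2)·k1); k3 = f(s_n + h/2, y_n + (h/2)·k2); k4 = f(s_n + h, y_n + h·k3); y_{n+1} = y_n + (h/6)·(k1 + 2k2 + 2k3 + k4).
s=0.000000, y=2.200000:
  k1 = f(0.000000, 2.200000) = -2.910000
  k2 = f(0.085000, 1.952650) = -2.642236
  k3 = f(0.085000, 1.975410) = -2.652478
  k4 = f(0.170000, 1.749079) = -2.406922
  y ← 2.200000 + (0.17/6)·(k1 + 2k2 + 2k3 + k4) = 1.749320
y(0.17) ≈ 1.7493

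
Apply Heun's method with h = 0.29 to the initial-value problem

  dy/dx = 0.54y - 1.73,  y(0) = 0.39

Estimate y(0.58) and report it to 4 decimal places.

Heun: k1 = f(x_n, y_n); k2 = f(x_n + h, y_n + h·k1); y_{n+1} = y_n + (h/2)·(k1 + k2).
x=0.000000, y=0.390000:
  k1 = f(0.000000, 0.390000) = -1.519400
  k2 = f(0.290000, -0.050626) = -1.757338
  y ← 0.390000 + (0.29/2)·(-1.519400 + (-1.757338)) = -0.085127
x=0.290000, y=-0.085127:
  k1 = f(0.290000, -0.085127) = -1.775969
  k2 = f(0.580000, -0.600158) = -2.054085
  y ← -0.085127 + (0.29/2)·(-1.775969 + (-2.054085)) = -0.640485
y(0.58) ≈ -0.6405

-0.6405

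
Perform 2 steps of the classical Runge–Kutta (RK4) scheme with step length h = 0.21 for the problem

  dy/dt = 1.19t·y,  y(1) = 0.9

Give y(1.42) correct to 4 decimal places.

1.6477

RK4: k1 = f(t_n, y_n); k2 = f(t_n + h/2, y_n + (h/2)·k1); k3 = f(t_n + h/2, y_n + (h/2)·k2); k4 = f(t_n + h, y_n + h·k3); y_{n+1} = y_n + (h/6)·(k1 + 2k2 + 2k3 + k4).
t=1.000000, y=0.900000:
  k1 = f(1.000000, 0.900000) = 1.071000
  k2 = f(1.105000, 1.012455) = 1.331328
  k3 = f(1.105000, 1.039789) = 1.367271
  k4 = f(1.210000, 1.187127) = 1.709344
  y ← 0.900000 + (0.21/6)·(k1 + 2k2 + 2k3 + k4) = 1.186214
t=1.210000, y=1.186214:
  k1 = f(1.210000, 1.186214) = 1.708029
  k2 = f(1.315000, 1.365557) = 2.136892
  k3 = f(1.315000, 1.410588) = 2.207358
  k4 = f(1.420000, 1.649759) = 2.787763
  y ← 1.186214 + (0.21/6)·(k1 + 2k2 + 2k3 + k4) = 1.647664
y(1.42) ≈ 1.6477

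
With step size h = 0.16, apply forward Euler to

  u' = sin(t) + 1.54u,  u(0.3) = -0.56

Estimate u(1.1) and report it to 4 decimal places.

-1.0190

Euler: u_{n+1} = u_n + h·f(t_n, u_n).
t=0.300000, u=-0.560000: f=-0.566880 → u ← -0.560000 + 0.16·(-0.566880) = -0.650701
t=0.460000, u=-0.650701: f=-0.558131 → u ← -0.650701 + 0.16·(-0.558131) = -0.740002
t=0.620000, u=-0.740002: f=-0.558568 → u ← -0.740002 + 0.16·(-0.558568) = -0.829373
t=0.780000, u=-0.829373: f=-0.573954 → u ← -0.829373 + 0.16·(-0.573954) = -0.921205
t=0.940000, u=-0.921205: f=-0.611098 → u ← -0.921205 + 0.16·(-0.611098) = -1.018981
u(1.1) ≈ -1.0190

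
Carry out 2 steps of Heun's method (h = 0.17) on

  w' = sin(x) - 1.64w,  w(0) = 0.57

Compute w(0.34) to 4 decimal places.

0.3789

Heun: k1 = f(x_n, w_n); k2 = f(x_n + h, w_n + h·k1); w_{n+1} = w_n + (h/2)·(k1 + k2).
x=0.000000, w=0.570000:
  k1 = f(0.000000, 0.570000) = -0.934800
  k2 = f(0.170000, 0.411084) = -0.504995
  w ← 0.570000 + (0.17/2)·(-0.934800 + (-0.504995)) = 0.447617
x=0.170000, w=0.447617:
  k1 = f(0.170000, 0.447617) = -0.564910
  k2 = f(0.340000, 0.351583) = -0.243108
  w ← 0.447617 + (0.17/2)·(-0.564910 + (-0.243108)) = 0.378936
w(0.34) ≈ 0.3789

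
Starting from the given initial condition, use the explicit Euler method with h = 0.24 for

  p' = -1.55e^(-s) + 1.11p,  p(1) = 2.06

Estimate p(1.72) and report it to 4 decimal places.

3.7434

Euler: p_{n+1} = p_n + h·f(s_n, p_n).
s=1.000000, p=2.060000: f=1.716387 → p ← 2.060000 + 0.24·1.716387 = 2.471933
s=1.240000, p=2.471933: f=2.295300 → p ← 2.471933 + 0.24·2.295300 = 3.022805
s=1.480000, p=3.022805: f=3.002475 → p ← 3.022805 + 0.24·3.002475 = 3.743399
p(1.72) ≈ 3.7434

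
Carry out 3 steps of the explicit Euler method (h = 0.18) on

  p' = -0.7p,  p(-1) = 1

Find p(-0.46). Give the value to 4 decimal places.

0.6676

Euler: p_{n+1} = p_n + h·f(s_n, p_n).
s=-1.000000, p=1.000000: f=-0.700000 → p ← 1.000000 + 0.18·(-0.700000) = 0.874000
s=-0.820000, p=0.874000: f=-0.611800 → p ← 0.874000 + 0.18·(-0.611800) = 0.763876
s=-0.640000, p=0.763876: f=-0.534713 → p ← 0.763876 + 0.18·(-0.534713) = 0.667628
p(-0.46) ≈ 0.6676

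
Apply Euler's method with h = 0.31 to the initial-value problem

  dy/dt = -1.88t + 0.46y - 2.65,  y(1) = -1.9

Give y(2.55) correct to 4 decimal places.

-15.1139

Euler: y_{n+1} = y_n + h·f(t_n, y_n).
t=1.000000, y=-1.900000: f=-5.404000 → y ← -1.900000 + 0.31·(-5.404000) = -3.575240
t=1.310000, y=-3.575240: f=-6.757410 → y ← -3.575240 + 0.31·(-6.757410) = -5.670037
t=1.620000, y=-5.670037: f=-8.303817 → y ← -5.670037 + 0.31·(-8.303817) = -8.244221
t=1.930000, y=-8.244221: f=-10.070741 → y ← -8.244221 + 0.31·(-10.070741) = -11.366150
t=2.240000, y=-11.366150: f=-12.089629 → y ← -11.366150 + 0.31·(-12.089629) = -15.113935
y(2.55) ≈ -15.1139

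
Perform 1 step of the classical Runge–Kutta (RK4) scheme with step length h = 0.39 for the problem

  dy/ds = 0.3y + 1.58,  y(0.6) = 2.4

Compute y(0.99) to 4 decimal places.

RK4: k1 = f(s_n, y_n); k2 = f(s_n + h/2, y_n + (h/2)·k1); k3 = f(s_n + h/2, y_n + (h/2)·k2); k4 = f(s_n + h, y_n + h·k3); y_{n+1} = y_n + (h/6)·(k1 + 2k2 + 2k3 + k4).
s=0.600000, y=2.400000:
  k1 = f(0.600000, 2.400000) = 2.300000
  k2 = f(0.795000, 2.848500) = 2.434550
  k3 = f(0.795000, 2.874737) = 2.442421
  k4 = f(0.990000, 3.352544) = 2.585763
  y ← 2.400000 + (0.39/6)·(k1 + 2k2 + 2k3 + k4) = 3.351581
y(0.99) ≈ 3.3516

3.3516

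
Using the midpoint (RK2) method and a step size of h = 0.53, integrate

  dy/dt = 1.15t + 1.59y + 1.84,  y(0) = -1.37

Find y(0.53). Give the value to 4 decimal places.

Midpoint: k1 = f(t_n, y_n); k2 = f(t_n + h/2, y_n + (h/2)·k1); y_{n+1} = y_n + h·k2.
t=0.000000, y=-1.370000:
  k1 = f(0.000000, -1.370000) = -0.338300
  k2 = f(0.265000, -1.459650) = -0.176093
  y ← -1.370000 + 0.53·(-0.176093) = -1.463329
y(0.53) ≈ -1.4633

-1.4633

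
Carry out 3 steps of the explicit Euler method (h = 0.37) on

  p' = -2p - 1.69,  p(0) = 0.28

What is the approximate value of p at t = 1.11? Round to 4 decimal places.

Euler: p_{n+1} = p_n + h·f(t_n, p_n).
t=0.000000, p=0.280000: f=-2.250000 → p ← 0.280000 + 0.37·(-2.250000) = -0.552500
t=0.370000, p=-0.552500: f=-0.585000 → p ← -0.552500 + 0.37·(-0.585000) = -0.768950
t=0.740000, p=-0.768950: f=-0.152100 → p ← -0.768950 + 0.37·(-0.152100) = -0.825227
p(1.11) ≈ -0.8252

-0.8252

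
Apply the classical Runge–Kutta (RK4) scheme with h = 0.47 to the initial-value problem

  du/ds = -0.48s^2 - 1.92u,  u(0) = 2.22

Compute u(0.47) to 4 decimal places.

RK4: k1 = f(s_n, u_n); k2 = f(s_n + h/2, u_n + (h/2)·k1); k3 = f(s_n + h/2, u_n + (h/2)·k2); k4 = f(s_n + h, u_n + h·k3); u_{n+1} = u_n + (h/6)·(k1 + 2k2 + 2k3 + k4).
s=0.000000, u=2.220000:
  k1 = f(0.000000, 2.220000) = -4.262400
  k2 = f(0.235000, 1.218336) = -2.365713
  k3 = f(0.235000, 1.664057) = -3.221498
  k4 = f(0.470000, 0.705896) = -1.461352
  u ← 2.220000 + (0.47/6)·(k1 + 2k2 + 2k3 + k4) = 0.896310
u(0.47) ≈ 0.8963

0.8963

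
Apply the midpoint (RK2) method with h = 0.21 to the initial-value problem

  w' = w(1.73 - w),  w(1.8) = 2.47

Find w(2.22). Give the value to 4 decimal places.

Midpoint: k1 = f(t_n, w_n); k2 = f(t_n + h/2, w_n + (h/2)·k1); w_{n+1} = w_n + h·k2.
t=1.800000, w=2.470000:
  k1 = f(1.800000, 2.470000) = -1.827800
  k2 = f(1.905000, 2.278081) = -1.248573
  w ← 2.470000 + 0.21·(-1.248573) = 2.207800
t=2.010000, w=2.207800:
  k1 = f(2.010000, 2.207800) = -1.054886
  k2 = f(2.115000, 2.097037) = -0.769689
  w ← 2.207800 + 0.21·(-0.769689) = 2.046165
w(2.22) ≈ 2.0462

2.0462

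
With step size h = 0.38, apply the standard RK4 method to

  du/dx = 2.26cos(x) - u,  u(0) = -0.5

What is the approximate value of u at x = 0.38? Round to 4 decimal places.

RK4: k1 = f(x_n, u_n); k2 = f(x_n + h/2, u_n + (h/2)·k1); k3 = f(x_n + h/2, u_n + (h/2)·k2); k4 = f(x_n + h, u_n + h·k3); u_{n+1} = u_n + (h/6)·(k1 + 2k2 + 2k3 + k4).
x=0.000000, u=-0.500000:
  k1 = f(0.000000, -0.500000) = 2.760000
  k2 = f(0.190000, 0.024400) = 2.194930
  k3 = f(0.190000, -0.082963) = 2.302293
  k4 = f(0.380000, 0.374871) = 1.723911
  u ← -0.500000 + (0.38/6)·(k1 + 2k2 + 2k3 + k4) = 0.353629
u(0.38) ≈ 0.3536

0.3536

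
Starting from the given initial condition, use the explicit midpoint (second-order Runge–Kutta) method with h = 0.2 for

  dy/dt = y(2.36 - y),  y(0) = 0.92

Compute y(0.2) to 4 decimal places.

1.1952

Midpoint: k1 = f(t_n, y_n); k2 = f(t_n + h/2, y_n + (h/2)·k1); y_{n+1} = y_n + h·k2.
t=0.000000, y=0.920000:
  k1 = f(0.000000, 0.920000) = 1.324800
  k2 = f(0.100000, 1.052480) = 1.376139
  y ← 0.920000 + 0.2·1.376139 = 1.195228
y(0.2) ≈ 1.1952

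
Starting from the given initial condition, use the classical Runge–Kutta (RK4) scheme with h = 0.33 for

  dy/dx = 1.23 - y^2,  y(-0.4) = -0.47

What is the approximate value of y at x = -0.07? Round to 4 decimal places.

RK4: k1 = f(x_n, y_n); k2 = f(x_n + h/2, y_n + (h/2)·k1); k3 = f(x_n + h/2, y_n + (h/2)·k2); k4 = f(x_n + h, y_n + h·k3); y_{n+1} = y_n + (h/6)·(k1 + 2k2 + 2k3 + k4).
x=-0.400000, y=-0.470000:
  k1 = f(-0.400000, -0.470000) = 1.009100
  k2 = f(-0.235000, -0.303498) = 1.137889
  k3 = f(-0.235000, -0.282248) = 1.150336
  k4 = f(-0.070000, -0.090389) = 1.221830
  y ← -0.470000 + (0.33/6)·(k1 + 2k2 + 2k3 + k4) = -0.095594
y(-0.07) ≈ -0.0956

-0.0956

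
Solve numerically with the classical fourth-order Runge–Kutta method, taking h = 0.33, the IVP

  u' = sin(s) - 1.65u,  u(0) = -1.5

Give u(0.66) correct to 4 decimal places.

-0.3554

RK4: k1 = f(s_n, u_n); k2 = f(s_n + h/2, u_n + (h/2)·k1); k3 = f(s_n + h/2, u_n + (h/2)·k2); k4 = f(s_n + h, u_n + h·k3); u_{n+1} = u_n + (h/6)·(k1 + 2k2 + 2k3 + k4).
s=0.000000, u=-1.500000:
  k1 = f(0.000000, -1.500000) = 2.475000
  k2 = f(0.165000, -1.091625) = 1.965434
  k3 = f(0.165000, -1.175703) = 2.104163
  k4 = f(0.330000, -0.805626) = 1.653326
  u ← -1.500000 + (0.33/6)·(k1 + 2k2 + 2k3 + k4) = -0.825286
s=0.330000, u=-0.825286:
  k1 = f(0.330000, -0.825286) = 1.685766
  k2 = f(0.495000, -0.547135) = 1.377805
  k3 = f(0.495000, -0.597949) = 1.461647
  k4 = f(0.660000, -0.342943) = 1.178973
  u ← -0.825286 + (0.33/6)·(k1 + 2k2 + 2k3 + k4) = -0.355386
u(0.66) ≈ -0.3554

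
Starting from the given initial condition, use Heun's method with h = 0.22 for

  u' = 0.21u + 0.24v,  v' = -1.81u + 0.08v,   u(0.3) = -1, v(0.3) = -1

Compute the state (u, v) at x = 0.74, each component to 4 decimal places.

Heun on (u,v): k1 = f(x_n, state_n); k2 = f(x_n + h, state_n + h·k1); state_{n+1} = state_n + (h/2)·(k1 + k2).
0.300000: (-1.000000, -1.000000)
  k1 = (-0.450000, 1.730000)
  predictor → (-1.099000, -0.619400)
  k2 = (-0.379446, 1.939638)
  → (-1.091239, -0.596340)
0.520000: (-1.091239, -0.596340)
  k1 = (-0.372282, 1.927436)
  predictor → (-1.173141, -0.172304)
  k2 = (-0.287713, 2.109601)
  → (-1.163838, -0.152266)
(u(0.74), v(0.74)) ≈ (-1.1638, -0.1523)

-1.1638, -0.1523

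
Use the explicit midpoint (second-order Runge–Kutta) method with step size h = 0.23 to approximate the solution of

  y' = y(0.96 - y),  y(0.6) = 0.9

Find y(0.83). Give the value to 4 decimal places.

0.9112

Midpoint: k1 = f(x_n, y_n); k2 = f(x_n + h/2, y_n + (h/2)·k1); y_{n+1} = y_n + h·k2.
x=0.600000, y=0.900000:
  k1 = f(0.600000, 0.900000) = 0.054000
  k2 = f(0.715000, 0.906210) = 0.048745
  y ← 0.900000 + 0.23·0.048745 = 0.911211
y(0.83) ≈ 0.9112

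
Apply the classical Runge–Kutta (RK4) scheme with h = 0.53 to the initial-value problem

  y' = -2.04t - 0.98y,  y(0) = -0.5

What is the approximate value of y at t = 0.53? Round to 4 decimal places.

RK4: k1 = f(t_n, y_n); k2 = f(t_n + h/2, y_n + (h/2)·k1); k3 = f(t_n + h/2, y_n + (h/2)·k2); k4 = f(t_n + h, y_n + h·k3); y_{n+1} = y_n + (h/6)·(k1 + 2k2 + 2k3 + k4).
t=0.000000, y=-0.500000:
  k1 = f(0.000000, -0.500000) = 0.490000
  k2 = f(0.265000, -0.370150) = -0.177853
  k3 = f(0.265000, -0.547131) = -0.004412
  k4 = f(0.530000, -0.502338) = -0.588909
  y ← -0.500000 + (0.53/6)·(k1 + 2k2 + 2k3 + k4) = -0.540937
y(0.53) ≈ -0.5409

-0.5409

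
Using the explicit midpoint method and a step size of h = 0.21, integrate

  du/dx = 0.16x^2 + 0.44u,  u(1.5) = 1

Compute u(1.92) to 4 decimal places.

1.4167

Midpoint: k1 = f(x_n, u_n); k2 = f(x_n + h/2, u_n + (h/2)·k1); u_{n+1} = u_n + h·k2.
x=1.500000, u=1.000000:
  k1 = f(1.500000, 1.000000) = 0.800000
  k2 = f(1.605000, 1.084000) = 0.889124
  u ← 1.000000 + 0.21·0.889124 = 1.186716
x=1.710000, u=1.186716:
  k1 = f(1.710000, 1.186716) = 0.990011
  k2 = f(1.815000, 1.290667) = 1.094970
  u ← 1.186716 + 0.21·1.094970 = 1.416660
u(1.92) ≈ 1.4167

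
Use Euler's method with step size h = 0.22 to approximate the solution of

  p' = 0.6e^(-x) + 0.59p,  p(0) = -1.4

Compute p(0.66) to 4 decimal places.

-1.6458

Euler: p_{n+1} = p_n + h·f(x_n, p_n).
x=0.000000, p=-1.400000: f=-0.226000 → p ← -1.400000 + 0.22·(-0.226000) = -1.449720
x=0.220000, p=-1.449720: f=-0.373824 → p ← -1.449720 + 0.22·(-0.373824) = -1.531961
x=0.440000, p=-1.531961: f=-0.517435 → p ← -1.531961 + 0.22·(-0.517435) = -1.645797
p(0.66) ≈ -1.6458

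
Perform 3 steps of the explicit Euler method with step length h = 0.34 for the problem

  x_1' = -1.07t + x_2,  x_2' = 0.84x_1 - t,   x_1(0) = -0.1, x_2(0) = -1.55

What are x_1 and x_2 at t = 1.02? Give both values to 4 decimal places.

-2.1717, -2.4721

Euler on (x_1,x_2): x_1_{n+1} = x_1_n + h·x_1', x_2_{n+1} = x_2_n + h·x_2'.
0.000000: (-0.100000, -1.550000); f=(-1.550000, -0.084000) → (-0.627000, -1.578560)
0.340000: (-0.627000, -1.578560); f=(-1.942360, -0.866680) → (-1.287402, -1.873231)
0.680000: (-1.287402, -1.873231); f=(-2.600831, -1.761418) → (-2.171685, -2.472113)
(x_1(1.02), x_2(1.02)) ≈ (-2.1717, -2.4721)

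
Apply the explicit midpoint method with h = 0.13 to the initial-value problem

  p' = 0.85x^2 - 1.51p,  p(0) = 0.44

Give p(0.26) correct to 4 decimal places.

0.3024

Midpoint: k1 = f(x_n, p_n); k2 = f(x_n + h/2, p_n + (h/2)·k1); p_{n+1} = p_n + h·k2.
x=0.000000, p=0.440000:
  k1 = f(0.000000, 0.440000) = -0.664400
  k2 = f(0.065000, 0.396814) = -0.595598
  p ← 0.440000 + 0.13·(-0.595598) = 0.362572
x=0.130000, p=0.362572:
  k1 = f(0.130000, 0.362572) = -0.533119
  k2 = f(0.195000, 0.327920) = -0.462837
  p ← 0.362572 + 0.13·(-0.462837) = 0.302403
p(0.26) ≈ 0.3024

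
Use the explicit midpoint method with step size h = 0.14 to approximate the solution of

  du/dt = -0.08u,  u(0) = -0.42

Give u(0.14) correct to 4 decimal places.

-0.4153

Midpoint: k1 = f(t_n, u_n); k2 = f(t_n + h/2, u_n + (h/2)·k1); u_{n+1} = u_n + h·k2.
t=0.000000, u=-0.420000:
  k1 = f(0.000000, -0.420000) = 0.033600
  k2 = f(0.070000, -0.417648) = 0.033412
  u ← -0.420000 + 0.14·0.033412 = -0.415322
u(0.14) ≈ -0.4153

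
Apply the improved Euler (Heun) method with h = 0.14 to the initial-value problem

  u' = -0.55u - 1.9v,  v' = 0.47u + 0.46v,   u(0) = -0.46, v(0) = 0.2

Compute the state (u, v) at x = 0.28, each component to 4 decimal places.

-0.4834, 0.1609

Heun on (u,v): k1 = f(x_n, state_n); k2 = f(x_n + h, state_n + h·k1); state_{n+1} = state_n + (h/2)·(k1 + k2).
0.000000: (-0.460000, 0.200000)
  k1 = (-0.127000, -0.124200)
  predictor → (-0.477780, 0.182612)
  k2 = (-0.084184, -0.140555)
  → (-0.474783, 0.181467)
0.140000: (-0.474783, 0.181467)
  k1 = (-0.083657, -0.139673)
  predictor → (-0.486495, 0.161913)
  k2 = (-0.040062, -0.154173)
  → (-0.483443, 0.160898)
(u(0.28), v(0.28)) ≈ (-0.4834, 0.1609)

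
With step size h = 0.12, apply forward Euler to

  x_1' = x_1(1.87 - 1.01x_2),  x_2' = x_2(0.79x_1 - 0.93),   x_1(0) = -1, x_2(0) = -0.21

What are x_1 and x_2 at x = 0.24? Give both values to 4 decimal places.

Euler on (x_1,x_2): x_1_{n+1} = x_1_n + h·x_1', x_2_{n+1} = x_2_n + h·x_2'.
0.000000: (-1.000000, -0.210000); f=(-2.082100, 0.361200) → (-1.249852, -0.166656)
0.120000: (-1.249852, -0.166656); f=(-2.547602, 0.319543) → (-1.555564, -0.128311)
(x_1(0.24), x_2(0.24)) ≈ (-1.5556, -0.1283)

-1.5556, -0.1283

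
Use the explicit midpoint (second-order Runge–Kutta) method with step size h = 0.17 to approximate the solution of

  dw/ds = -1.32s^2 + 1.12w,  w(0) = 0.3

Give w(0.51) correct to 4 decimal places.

Midpoint: k1 = f(s_n, w_n); k2 = f(s_n + h/2, w_n + (h/2)·k1); w_{n+1} = w_n + h·k2.
s=0.000000, w=0.300000:
  k1 = f(0.000000, 0.300000) = 0.336000
  k2 = f(0.085000, 0.328560) = 0.358450
  w ← 0.300000 + 0.17·0.358450 = 0.360937
s=0.170000, w=0.360937:
  k1 = f(0.170000, 0.360937) = 0.366101
  k2 = f(0.255000, 0.392055) = 0.353269
  w ← 0.360937 + 0.17·0.353269 = 0.420992
s=0.340000, w=0.420992:
  k1 = f(0.340000, 0.420992) = 0.318919
  k2 = f(0.425000, 0.448100) = 0.263447
  w ← 0.420992 + 0.17·0.263447 = 0.465778
w(0.51) ≈ 0.4658

0.4658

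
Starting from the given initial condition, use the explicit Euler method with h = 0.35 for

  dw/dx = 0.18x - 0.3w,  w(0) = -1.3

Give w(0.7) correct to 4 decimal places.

Euler: w_{n+1} = w_n + h·f(x_n, w_n).
x=0.000000, w=-1.300000: f=0.390000 → w ← -1.300000 + 0.35·0.390000 = -1.163500
x=0.350000, w=-1.163500: f=0.412050 → w ← -1.163500 + 0.35·0.412050 = -1.019283
w(0.7) ≈ -1.0193

-1.0193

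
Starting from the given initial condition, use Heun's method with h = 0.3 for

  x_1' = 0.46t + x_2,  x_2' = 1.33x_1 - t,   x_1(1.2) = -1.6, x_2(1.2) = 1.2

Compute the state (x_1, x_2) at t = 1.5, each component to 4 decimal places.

Heun on (x_1,x_2): k1 = f(t_n, state_n); k2 = f(t_n + h, state_n + h·k1); state_{n+1} = state_n + (h/2)·(k1 + k2).
1.200000: (-1.600000, 1.200000)
  k1 = (1.752000, -3.328000)
  predictor → (-1.074400, 0.201600)
  k2 = (0.891600, -2.928952)
  → (-1.203460, 0.261457)
(x_1(1.5), x_2(1.5)) ≈ (-1.2035, 0.2615)

-1.2035, 0.2615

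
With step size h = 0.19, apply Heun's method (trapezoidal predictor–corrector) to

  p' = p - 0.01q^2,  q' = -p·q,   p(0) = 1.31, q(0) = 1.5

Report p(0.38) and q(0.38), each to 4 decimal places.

1.9052, 0.8318

Heun on (p,q): k1 = f(t_n, state_n); k2 = f(t_n + h, state_n + h·k1); state_{n+1} = state_n + (h/2)·(k1 + k2).
0.000000: (1.310000, 1.500000)
  k1 = (1.287500, -1.965000)
  predictor → (1.554625, 1.126650)
  k2 = (1.541932, -1.751518)
  → (1.578796, 1.146931)
0.190000: (1.578796, 1.146931)
  k1 = (1.565641, -1.810770)
  predictor → (1.876268, 0.802885)
  k2 = (1.869822, -1.506426)
  → (1.905165, 0.831797)
(p(0.38), q(0.38)) ≈ (1.9052, 0.8318)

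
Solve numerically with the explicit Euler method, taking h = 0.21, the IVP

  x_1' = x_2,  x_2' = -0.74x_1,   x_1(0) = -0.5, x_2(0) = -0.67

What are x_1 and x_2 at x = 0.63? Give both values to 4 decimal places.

-0.8686, -0.3738

Euler on (x_1,x_2): x_1_{n+1} = x_1_n + h·x_1', x_2_{n+1} = x_2_n + h·x_2'.
0.000000: (-0.500000, -0.670000); f=(-0.670000, 0.370000) → (-0.640700, -0.592300)
0.210000: (-0.640700, -0.592300); f=(-0.592300, 0.474118) → (-0.765083, -0.492735)
0.420000: (-0.765083, -0.492735); f=(-0.492735, 0.566161) → (-0.868557, -0.373841)
(x_1(0.63), x_2(0.63)) ≈ (-0.8686, -0.3738)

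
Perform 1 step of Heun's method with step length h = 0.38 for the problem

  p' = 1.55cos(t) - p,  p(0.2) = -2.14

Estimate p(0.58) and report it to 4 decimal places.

Heun: k1 = f(t_n, p_n); k2 = f(t_n + h, p_n + h·k1); p_{n+1} = p_n + (h/2)·(k1 + k2).
t=0.200000, p=-2.140000:
  k1 = f(0.200000, -2.140000) = 3.659103
  k2 = f(0.580000, -0.749541) = 2.046058
  p ← -2.140000 + (0.38/2)·(3.659103 + 2.046058) = -1.056019
p(0.58) ≈ -1.0560

-1.0560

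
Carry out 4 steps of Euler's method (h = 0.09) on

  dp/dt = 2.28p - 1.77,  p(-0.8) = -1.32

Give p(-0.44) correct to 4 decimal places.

-3.6464

Euler: p_{n+1} = p_n + h·f(t_n, p_n).
t=-0.800000, p=-1.320000: f=-4.779600 → p ← -1.320000 + 0.09·(-4.779600) = -1.750164
t=-0.710000, p=-1.750164: f=-5.760374 → p ← -1.750164 + 0.09·(-5.760374) = -2.268598
t=-0.620000, p=-2.268598: f=-6.942403 → p ← -2.268598 + 0.09·(-6.942403) = -2.893414
t=-0.530000, p=-2.893414: f=-8.366984 → p ← -2.893414 + 0.09·(-8.366984) = -3.646442
p(-0.44) ≈ -3.6464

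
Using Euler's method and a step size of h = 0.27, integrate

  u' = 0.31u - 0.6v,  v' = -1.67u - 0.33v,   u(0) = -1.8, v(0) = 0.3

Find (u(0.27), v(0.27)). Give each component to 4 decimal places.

-1.9993, 1.0849

Euler on (u,v): u_{n+1} = u_n + h·u', v_{n+1} = v_n + h·v'.
0.000000: (-1.800000, 0.300000); f=(-0.738000, 2.907000) → (-1.999260, 1.084890)
(u(0.27), v(0.27)) ≈ (-1.9993, 1.0849)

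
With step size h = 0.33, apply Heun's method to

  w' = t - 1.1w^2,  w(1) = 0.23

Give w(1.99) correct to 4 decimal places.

1.0867

Heun: k1 = f(t_n, w_n); k2 = f(t_n + h, w_n + h·k1); w_{n+1} = w_n + (h/2)·(k1 + k2).
t=1.000000, w=0.230000:
  k1 = f(1.000000, 0.230000) = 0.941810
  k2 = f(1.330000, 0.540797) = 1.008292
  w ← 0.230000 + (0.33/2)·(0.941810 + 1.008292) = 0.551767
t=1.330000, w=0.551767:
  k1 = f(1.330000, 0.551767) = 0.995109
  k2 = f(1.660000, 0.880153) = 0.807864
  w ← 0.551767 + (0.33/2)·(0.995109 + 0.807864) = 0.849257
t=1.660000, w=0.849257:
  k1 = f(1.660000, 0.849257) = 0.866638
  k2 = f(1.990000, 1.135248) = 0.572333
  w ← 0.849257 + (0.33/2)·(0.866638 + 0.572333) = 1.086688
w(1.99) ≈ 1.0867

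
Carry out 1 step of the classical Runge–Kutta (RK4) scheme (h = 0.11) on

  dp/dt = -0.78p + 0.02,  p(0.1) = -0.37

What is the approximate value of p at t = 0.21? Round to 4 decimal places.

RK4: k1 = f(t_n, p_n); k2 = f(t_n + h/2, p_n + (h/2)·k1); k3 = f(t_n + h/2, p_n + (h/2)·k2); k4 = f(t_n + h, p_n + h·k3); p_{n+1} = p_n + (h/6)·(k1 + 2k2 + 2k3 + k4).
t=0.100000, p=-0.370000:
  k1 = f(0.100000, -0.370000) = 0.308600
  k2 = f(0.155000, -0.353027) = 0.295361
  k3 = f(0.155000, -0.353755) = 0.295929
  k4 = f(0.210000, -0.337448) = 0.283209
  p ← -0.370000 + (0.11/6)·(k1 + 2k2 + 2k3 + k4) = -0.337470
p(0.21) ≈ -0.3375

-0.3375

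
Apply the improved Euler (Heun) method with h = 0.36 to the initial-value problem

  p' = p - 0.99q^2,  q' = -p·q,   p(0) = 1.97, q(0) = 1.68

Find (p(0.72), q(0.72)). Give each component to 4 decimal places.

2.7413, 0.4796

Heun on (p,q): k1 = f(s_n, state_n); k2 = f(s_n + h, state_n + h·k1); state_{n+1} = state_n + (h/2)·(k1 + k2).
0.000000: (1.970000, 1.680000)
  k1 = (-0.824176, -3.309600)
  predictor → (1.673297, 0.488544)
  k2 = (1.437008, -0.817479)
  → (2.080310, 0.937126)
0.360000: (2.080310, 0.937126)
  k1 = (1.210887, -1.949512)
  predictor → (2.516229, 0.235301)
  k2 = (2.461416, -0.592072)
  → (2.741324, 0.479641)
(p(0.72), q(0.72)) ≈ (2.7413, 0.4796)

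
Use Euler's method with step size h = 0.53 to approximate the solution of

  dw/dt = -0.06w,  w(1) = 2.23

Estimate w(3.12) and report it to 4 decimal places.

1.9596

Euler: w_{n+1} = w_n + h·f(t_n, w_n).
t=1.000000, w=2.230000: f=-0.133800 → w ← 2.230000 + 0.53·(-0.133800) = 2.159086
t=1.530000, w=2.159086: f=-0.129545 → w ← 2.159086 + 0.53·(-0.129545) = 2.090427
t=2.060000, w=2.090427: f=-0.125426 → w ← 2.090427 + 0.53·(-0.125426) = 2.023951
t=2.590000, w=2.023951: f=-0.121437 → w ← 2.023951 + 0.53·(-0.121437) = 1.959590
w(3.12) ≈ 1.9596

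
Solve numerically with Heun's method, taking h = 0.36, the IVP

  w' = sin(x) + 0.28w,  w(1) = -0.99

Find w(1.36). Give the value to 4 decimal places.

-0.7521

Heun: k1 = f(x_n, w_n); k2 = f(x_n + h, w_n + h·k1); w_{n+1} = w_n + (h/2)·(k1 + k2).
x=1.000000, w=-0.990000:
  k1 = f(1.000000, -0.990000) = 0.564271
  k2 = f(1.360000, -0.786862) = 0.757543
  w ← -0.990000 + (0.36/2)·(0.564271 + 0.757543) = -0.752073
w(1.36) ≈ -0.7521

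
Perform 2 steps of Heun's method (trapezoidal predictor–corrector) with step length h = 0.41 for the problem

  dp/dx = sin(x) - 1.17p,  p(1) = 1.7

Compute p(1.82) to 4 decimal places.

1.1758

Heun: k1 = f(x_n, p_n); k2 = f(x_n + h, p_n + h·k1); p_{n+1} = p_n + (h/2)·(k1 + k2).
x=1.000000, p=1.700000:
  k1 = f(1.000000, 1.700000) = -1.147529
  k2 = f(1.410000, 1.229513) = -0.451430
  p ← 1.700000 + (0.41/2)·(-1.147529 + (-0.451430)) = 1.372213
x=1.410000, p=1.372213:
  k1 = f(1.410000, 1.372213) = -0.618390
  k2 = f(1.820000, 1.118674) = -0.339739
  p ← 1.372213 + (0.41/2)·(-0.618390 + (-0.339739)) = 1.175797
p(1.82) ≈ 1.1758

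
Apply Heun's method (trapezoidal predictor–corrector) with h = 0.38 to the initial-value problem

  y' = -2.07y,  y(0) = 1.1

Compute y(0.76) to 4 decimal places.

0.3006

Heun: k1 = f(s_n, y_n); k2 = f(s_n + h, y_n + h·k1); y_{n+1} = y_n + (h/2)·(k1 + k2).
s=0.000000, y=1.100000:
  k1 = f(0.000000, 1.100000) = -2.277000
  k2 = f(0.380000, 0.234740) = -0.485912
  y ← 1.100000 + (0.38/2)·(-2.277000 + (-0.485912)) = 0.575047
s=0.380000, y=0.575047:
  k1 = f(0.380000, 0.575047) = -1.190347
  k2 = f(0.760000, 0.122715) = -0.254020
  y ← 0.575047 + (0.38/2)·(-1.190347 + (-0.254020)) = 0.300617
y(0.76) ≈ 0.3006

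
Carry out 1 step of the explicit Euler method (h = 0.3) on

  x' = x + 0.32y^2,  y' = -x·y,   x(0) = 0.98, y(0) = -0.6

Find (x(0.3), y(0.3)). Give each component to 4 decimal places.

Euler on (x,y): x_{n+1} = x_n + h·x', y_{n+1} = y_n + h·y'.
0.000000: (0.980000, -0.600000); f=(1.095200, 0.588000) → (1.308560, -0.423600)
(x(0.3), y(0.3)) ≈ (1.3086, -0.4236)

1.3086, -0.4236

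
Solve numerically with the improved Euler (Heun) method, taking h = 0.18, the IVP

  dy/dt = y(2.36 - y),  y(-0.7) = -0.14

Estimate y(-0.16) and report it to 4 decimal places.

-0.5635

Heun: k1 = f(t_n, y_n); k2 = f(t_n + h, y_n + h·k1); y_{n+1} = y_n + (h/2)·(k1 + k2).
t=-0.700000, y=-0.140000:
  k1 = f(-0.700000, -0.140000) = -0.350000
  k2 = f(-0.520000, -0.203000) = -0.520289
  y ← -0.140000 + (0.18/2)·(-0.350000 + (-0.520289)) = -0.218326
t=-0.520000, y=-0.218326:
  k1 = f(-0.520000, -0.218326) = -0.562916
  k2 = f(-0.340000, -0.319651) = -0.856553
  y ← -0.218326 + (0.18/2)·(-0.562916 + (-0.856553)) = -0.346078
t=-0.340000, y=-0.346078:
  k1 = f(-0.340000, -0.346078) = -0.936515
  k2 = f(-0.160000, -0.514651) = -1.479441
  y ← -0.346078 + (0.18/2)·(-0.936515 + (-1.479441)) = -0.563514
y(-0.16) ≈ -0.5635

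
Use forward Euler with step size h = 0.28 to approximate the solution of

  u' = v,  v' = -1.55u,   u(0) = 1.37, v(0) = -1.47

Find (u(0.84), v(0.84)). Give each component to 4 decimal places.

Euler on (u,v): u_{n+1} = u_n + h·u', v_{n+1} = v_n + h·v'.
0.000000: (1.370000, -1.470000); f=(-1.470000, -2.123500) → (0.958400, -2.064580)
0.280000: (0.958400, -2.064580); f=(-2.064580, -1.485520) → (0.380318, -2.480526)
0.560000: (0.380318, -2.480526); f=(-2.480526, -0.589492) → (-0.314230, -2.645583)
(u(0.84), v(0.84)) ≈ (-0.3142, -2.6456)

-0.3142, -2.6456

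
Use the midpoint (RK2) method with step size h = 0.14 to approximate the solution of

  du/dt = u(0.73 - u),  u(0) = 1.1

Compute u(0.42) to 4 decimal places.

Midpoint: k1 = f(t_n, u_n); k2 = f(t_n + h/2, u_n + (h/2)·k1); u_{n+1} = u_n + h·k2.
t=0.000000, u=1.100000:
  k1 = f(0.000000, 1.100000) = -0.407000
  k2 = f(0.070000, 1.071510) = -0.365931
  u ← 1.100000 + 0.14·(-0.365931) = 1.048770
t=0.140000, u=1.048770:
  k1 = f(0.140000, 1.048770) = -0.334316
  k2 = f(0.210000, 1.025367) = -0.302860
  u ← 1.048770 + 0.14·(-0.302860) = 1.006369
t=0.280000, u=1.006369:
  k1 = f(0.280000, 1.006369) = -0.278129
  k2 = f(0.350000, 0.986900) = -0.253535
  u ← 1.006369 + 0.14·(-0.253535) = 0.970874
u(0.42) ≈ 0.9709

0.9709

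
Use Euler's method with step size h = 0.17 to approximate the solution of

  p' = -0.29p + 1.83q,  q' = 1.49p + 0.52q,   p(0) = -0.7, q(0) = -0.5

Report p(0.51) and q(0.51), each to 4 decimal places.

Euler on (p,q): p_{n+1} = p_n + h·p', q_{n+1} = q_n + h·q'.
0.000000: (-0.700000, -0.500000); f=(-0.712000, -1.303000) → (-0.821040, -0.721510)
0.170000: (-0.821040, -0.721510); f=(-1.082262, -1.598535) → (-1.005024, -0.993261)
0.340000: (-1.005024, -0.993261); f=(-1.526210, -2.013982) → (-1.264480, -1.335638)
(p(0.51), q(0.51)) ≈ (-1.2645, -1.3356)

-1.2645, -1.3356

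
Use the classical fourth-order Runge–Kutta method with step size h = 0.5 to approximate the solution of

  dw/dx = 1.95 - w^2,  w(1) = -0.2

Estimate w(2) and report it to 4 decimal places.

RK4: k1 = f(x_n, w_n); k2 = f(x_n + h/2, w_n + (h/2)·k1); k3 = f(x_n + h/2, w_n + (h/2)·k2); k4 = f(x_n + h, w_n + h·k3); w_{n+1} = w_n + (h/6)·(k1 + 2k2 + 2k3 + k4).
x=1.000000, w=-0.200000:
  k1 = f(1.000000, -0.200000) = 1.910000
  k2 = f(1.250000, 0.277500) = 1.872994
  k3 = f(1.250000, 0.268248) = 1.878043
  k4 = f(1.500000, 0.739021) = 1.403847
  w ← -0.200000 + (0.5/6)·(k1 + 2k2 + 2k3 + k4) = 0.701327
x=1.500000, w=0.701327:
  k1 = f(1.500000, 0.701327) = 1.458141
  k2 = f(1.750000, 1.065862) = 0.813938
  k3 = f(1.750000, 0.904811) = 1.131317
  k4 = f(2.000000, 1.266985) = 0.344749
  w ← 0.701327 + (0.5/6)·(k1 + 2k2 + 2k3 + k4) = 1.175777
w(2) ≈ 1.1758

1.1758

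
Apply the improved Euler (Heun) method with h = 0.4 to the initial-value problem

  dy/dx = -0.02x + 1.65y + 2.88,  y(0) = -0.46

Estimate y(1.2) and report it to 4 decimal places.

Heun: k1 = f(x_n, y_n); k2 = f(x_n + h, y_n + h·k1); y_{n+1} = y_n + (h/2)·(k1 + k2).
x=0.000000, y=-0.460000:
  k1 = f(0.000000, -0.460000) = 2.121000
  k2 = f(0.400000, 0.388400) = 3.512860
  y ← -0.460000 + (0.4/2)·(2.121000 + 3.512860) = 0.666772
x=0.400000, y=0.666772:
  k1 = f(0.400000, 0.666772) = 3.972174
  k2 = f(0.800000, 2.255642) = 6.585809
  y ← 0.666772 + (0.4/2)·(3.972174 + 6.585809) = 2.778368
x=0.800000, y=2.778368:
  k1 = f(0.800000, 2.778368) = 7.448308
  k2 = f(1.200000, 5.757692) = 12.356191
  y ← 2.778368 + (0.4/2)·(7.448308 + 12.356191) = 6.739268
y(1.2) ≈ 6.7393

6.7393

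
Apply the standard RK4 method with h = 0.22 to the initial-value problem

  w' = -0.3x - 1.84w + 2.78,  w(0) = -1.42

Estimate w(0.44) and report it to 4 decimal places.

RK4: k1 = f(x_n, w_n); k2 = f(x_n + h/2, w_n + (h/2)·k1); k3 = f(x_n + h/2, w_n + (h/2)·k2); k4 = f(x_n + h, w_n + h·k3); w_{n+1} = w_n + (h/6)·(k1 + 2k2 + 2k3 + k4).
x=0.000000, w=-1.420000:
  k1 = f(0.000000, -1.420000) = 5.392800
  k2 = f(0.110000, -0.826792) = 4.268297
  k3 = f(0.110000, -0.950487) = 4.495897
  k4 = f(0.220000, -0.430903) = 3.506861
  w ← -1.420000 + (0.22/6)·(k1 + 2k2 + 2k3 + k4) = -0.450972
x=0.220000, w=-0.450972:
  k1 = f(0.220000, -0.450972) = 3.543788
  k2 = f(0.330000, -0.061155) = 2.793525
  k3 = f(0.330000, -0.143684) = 2.945378
  k4 = f(0.440000, 0.197012) = 2.285499
  w ← -0.450972 + (0.22/6)·(k1 + 2k2 + 2k3 + k4) = 0.183622
w(0.44) ≈ 0.1836

0.1836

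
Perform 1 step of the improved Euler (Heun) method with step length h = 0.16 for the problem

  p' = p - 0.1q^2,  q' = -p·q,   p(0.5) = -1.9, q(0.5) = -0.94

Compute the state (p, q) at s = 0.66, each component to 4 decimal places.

-2.2485, -1.3004

Heun on (p,q): k1 = f(s_n, state_n); k2 = f(s_n + h, state_n + h·k1); state_{n+1} = state_n + (h/2)·(k1 + k2).
0.500000: (-1.900000, -0.940000)
  k1 = (-1.988360, -1.786000)
  predictor → (-2.218138, -1.225760)
  k2 = (-2.368386, -2.718904)
  → (-2.248540, -1.300392)
(p(0.66), q(0.66)) ≈ (-2.2485, -1.3004)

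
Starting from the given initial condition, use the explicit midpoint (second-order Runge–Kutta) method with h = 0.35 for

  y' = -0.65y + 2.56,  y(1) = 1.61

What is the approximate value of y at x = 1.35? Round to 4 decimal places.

Midpoint: k1 = f(x_n, y_n); k2 = f(x_n + h/2, y_n + (h/2)·k1); y_{n+1} = y_n + h·k2.
x=1.000000, y=1.610000:
  k1 = f(1.000000, 1.610000) = 1.513500
  k2 = f(1.175000, 1.874863) = 1.341339
  y ← 1.610000 + 0.35·1.341339 = 2.079469
y(1.35) ≈ 2.0795

2.0795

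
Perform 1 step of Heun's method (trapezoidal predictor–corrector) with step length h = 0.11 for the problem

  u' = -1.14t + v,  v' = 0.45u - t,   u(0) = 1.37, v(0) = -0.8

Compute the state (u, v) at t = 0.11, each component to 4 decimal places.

1.2788, -0.7404

Heun on (u,v): k1 = f(t_n, state_n); k2 = f(t_n + h, state_n + h·k1); state_{n+1} = state_n + (h/2)·(k1 + k2).
0.000000: (1.370000, -0.800000)
  k1 = (-0.800000, 0.616500)
  predictor → (1.282000, -0.732185)
  k2 = (-0.857585, 0.466900)
  → (1.278833, -0.740413)
(u(0.11), v(0.11)) ≈ (1.2788, -0.7404)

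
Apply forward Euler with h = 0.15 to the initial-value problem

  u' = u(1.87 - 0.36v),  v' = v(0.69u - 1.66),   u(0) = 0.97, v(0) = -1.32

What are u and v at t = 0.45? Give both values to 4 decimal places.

Euler on (u,v): u_{n+1} = u_n + h·u', v_{n+1} = v_n + h·v'.
0.000000: (0.970000, -1.320000); f=(2.274844, 1.307724) → (1.311227, -1.123841)
0.150000: (1.311227, -1.123841); f=(2.982494, 0.848785) → (1.758601, -0.996524)
0.300000: (1.758601, -0.996524); f=(3.919479, 0.445013) → (2.346522, -0.929772)
(u(0.45), v(0.45)) ≈ (2.3465, -0.9298)

2.3465, -0.9298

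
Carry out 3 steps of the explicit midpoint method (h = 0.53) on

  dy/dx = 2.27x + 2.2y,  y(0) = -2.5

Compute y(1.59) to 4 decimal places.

-48.9166

Midpoint: k1 = f(x_n, y_n); k2 = f(x_n + h/2, y_n + (h/2)·k1); y_{n+1} = y_n + h·k2.
x=0.000000, y=-2.500000:
  k1 = f(0.000000, -2.500000) = -5.500000
  k2 = f(0.265000, -3.957500) = -8.104950
  y ← -2.500000 + 0.53·(-8.104950) = -6.795624
x=0.530000, y=-6.795624:
  k1 = f(0.530000, -6.795624) = -13.747272
  k2 = f(0.795000, -10.438651) = -21.160381
  y ← -6.795624 + 0.53·(-21.160381) = -18.010625
x=1.060000, y=-18.010625:
  k1 = f(1.060000, -18.010625) = -37.217176
  k2 = f(1.325000, -27.873177) = -58.313240
  y ← -18.010625 + 0.53·(-58.313240) = -48.916643
y(1.59) ≈ -48.9166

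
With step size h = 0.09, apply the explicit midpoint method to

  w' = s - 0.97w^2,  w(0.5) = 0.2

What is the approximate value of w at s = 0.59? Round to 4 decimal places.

Midpoint: k1 = f(s_n, w_n); k2 = f(s_n + h/2, w_n + (h/2)·k1); w_{n+1} = w_n + h·k2.
s=0.500000, w=0.200000:
  k1 = f(0.500000, 0.200000) = 0.461200
  k2 = f(0.545000, 0.220754) = 0.497730
  w ← 0.200000 + 0.09·0.497730 = 0.244796
w(0.59) ≈ 0.2448

0.2448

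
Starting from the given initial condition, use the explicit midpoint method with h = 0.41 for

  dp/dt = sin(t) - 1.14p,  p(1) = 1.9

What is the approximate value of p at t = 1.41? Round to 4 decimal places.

1.5217

Midpoint: k1 = f(t_n, p_n); k2 = f(t_n + h/2, p_n + (h/2)·k1); p_{n+1} = p_n + h·k2.
t=1.000000, p=1.900000:
  k1 = f(1.000000, 1.900000) = -1.324529
  k2 = f(1.205000, 1.628472) = -0.922618
  p ← 1.900000 + 0.41·(-0.922618) = 1.521726
p(1.41) ≈ 1.5217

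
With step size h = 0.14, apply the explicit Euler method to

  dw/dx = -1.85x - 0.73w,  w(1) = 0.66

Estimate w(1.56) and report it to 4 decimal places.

-0.6620

Euler: w_{n+1} = w_n + h·f(x_n, w_n).
x=1.000000, w=0.660000: f=-2.331800 → w ← 0.660000 + 0.14·(-2.331800) = 0.333548
x=1.140000, w=0.333548: f=-2.352490 → w ← 0.333548 + 0.14·(-2.352490) = 0.004199
x=1.280000, w=0.004199: f=-2.371066 → w ← 0.004199 + 0.14·(-2.371066) = -0.327750
x=1.420000, w=-0.327750: f=-2.387743 → w ← -0.327750 + 0.14·(-2.387743) = -0.662034
w(1.56) ≈ -0.6620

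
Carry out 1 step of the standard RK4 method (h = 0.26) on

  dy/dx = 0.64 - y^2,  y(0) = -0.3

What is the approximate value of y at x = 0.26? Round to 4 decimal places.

RK4: k1 = f(x_n, y_n); k2 = f(x_n + h/2, y_n + (h/2)·k1); k3 = f(x_n + h/2, y_n + (h/2)·k2); k4 = f(x_n + h, y_n + h·k3); y_{n+1} = y_n + (h/6)·(k1 + 2k2 + 2k3 + k4).
x=0.000000, y=-0.300000:
  k1 = f(0.000000, -0.300000) = 0.550000
  k2 = f(0.130000, -0.228500) = 0.587788
  k3 = f(0.130000, -0.223588) = 0.590009
  k4 = f(0.260000, -0.146598) = 0.618509
  y ← -0.300000 + (0.26/6)·(k1 + 2k2 + 2k3 + k4) = -0.147289
y(0.26) ≈ -0.1473

-0.1473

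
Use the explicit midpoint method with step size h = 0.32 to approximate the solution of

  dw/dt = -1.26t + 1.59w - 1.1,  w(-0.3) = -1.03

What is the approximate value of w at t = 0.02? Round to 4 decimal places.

-2.0417

Midpoint: k1 = f(t_n, w_n); k2 = f(t_n + h/2, w_n + (h/2)·k1); w_{n+1} = w_n + h·k2.
t=-0.300000, w=-1.030000:
  k1 = f(-0.300000, -1.030000) = -2.359700
  k2 = f(-0.140000, -1.407552) = -3.161608
  w ← -1.030000 + 0.32·(-3.161608) = -2.041714
w(0.02) ≈ -2.0417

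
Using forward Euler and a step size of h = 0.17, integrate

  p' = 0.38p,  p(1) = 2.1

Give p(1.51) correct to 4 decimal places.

2.5338

Euler: p_{n+1} = p_n + h·f(x_n, p_n).
x=1.000000, p=2.100000: f=0.798000 → p ← 2.100000 + 0.17·0.798000 = 2.235660
x=1.170000, p=2.235660: f=0.849551 → p ← 2.235660 + 0.17·0.849551 = 2.380084
x=1.340000, p=2.380084: f=0.904432 → p ← 2.380084 + 0.17·0.904432 = 2.533837
p(1.51) ≈ 2.5338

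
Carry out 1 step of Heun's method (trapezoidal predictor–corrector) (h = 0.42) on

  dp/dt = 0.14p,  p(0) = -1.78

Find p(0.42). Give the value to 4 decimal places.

-1.8877

Heun: k1 = f(t_n, p_n); k2 = f(t_n + h, p_n + h·k1); p_{n+1} = p_n + (h/2)·(k1 + k2).
t=0.000000, p=-1.780000:
  k1 = f(0.000000, -1.780000) = -0.249200
  k2 = f(0.420000, -1.884664) = -0.263853
  p ← -1.780000 + (0.42/2)·(-0.249200 + (-0.263853)) = -1.887741
p(0.42) ≈ -1.8877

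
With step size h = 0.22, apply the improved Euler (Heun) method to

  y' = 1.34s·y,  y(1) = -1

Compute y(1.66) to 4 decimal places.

-3.1634

Heun: k1 = f(s_n, y_n); k2 = f(s_n + h, y_n + h·k1); y_{n+1} = y_n + (h/2)·(k1 + k2).
s=1.000000, y=-1.000000:
  k1 = f(1.000000, -1.000000) = -1.340000
  k2 = f(1.220000, -1.294800) = -2.116739
  y ← -1.000000 + (0.22/2)·(-1.340000 + (-2.116739)) = -1.380241
s=1.220000, y=-1.380241:
  k1 = f(1.220000, -1.380241) = -2.256418
  k2 = f(1.440000, -1.876653) = -3.621190
  y ← -1.380241 + (0.22/2)·(-2.256418 + (-3.621190)) = -2.026778
s=1.440000, y=-2.026778:
  k1 = f(1.440000, -2.026778) = -3.910871
  k2 = f(1.660000, -2.887170) = -6.422221
  y ← -2.026778 + (0.22/2)·(-3.910871 + (-6.422221)) = -3.163418
y(1.66) ≈ -3.1634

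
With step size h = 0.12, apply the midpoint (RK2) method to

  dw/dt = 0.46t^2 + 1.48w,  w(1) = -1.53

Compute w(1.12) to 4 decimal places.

-1.7589

Midpoint: k1 = f(t_n, w_n); k2 = f(t_n + h/2, w_n + (h/2)·k1); w_{n+1} = w_n + h·k2.
t=1.000000, w=-1.530000:
  k1 = f(1.000000, -1.530000) = -1.804400
  k2 = f(1.060000, -1.638264) = -1.907775
  w ← -1.530000 + 0.12·(-1.907775) = -1.758933
w(1.12) ≈ -1.7589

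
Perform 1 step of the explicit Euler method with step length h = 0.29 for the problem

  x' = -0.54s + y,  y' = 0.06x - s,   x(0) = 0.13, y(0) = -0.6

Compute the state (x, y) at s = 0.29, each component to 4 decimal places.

-0.0440, -0.5977

Euler on (x,y): x_{n+1} = x_n + h·x', y_{n+1} = y_n + h·y'.
0.000000: (0.130000, -0.600000); f=(-0.600000, 0.007800) → (-0.044000, -0.597738)
(x(0.29), y(0.29)) ≈ (-0.0440, -0.5977)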